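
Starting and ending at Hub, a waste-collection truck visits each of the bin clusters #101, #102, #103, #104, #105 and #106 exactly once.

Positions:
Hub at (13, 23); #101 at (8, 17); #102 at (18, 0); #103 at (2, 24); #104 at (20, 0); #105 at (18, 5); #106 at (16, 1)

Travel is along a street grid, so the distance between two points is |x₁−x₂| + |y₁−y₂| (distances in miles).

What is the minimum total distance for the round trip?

There are 360 distinct closed tours to check (reversals are equivalent).
Hub → #101 → #102 → #103 → #104 → #105 → #106 → Hub: 11+27+40+42+7+6+25 = 158
Hub → #101 → #102 → #103 → #104 → #106 → #105 → Hub: 11+27+40+42+5+6+23 = 154
Hub → #101 → #102 → #103 → #105 → #104 → #106 → Hub: 11+27+40+35+7+5+25 = 150
Hub → #101 → #102 → #103 → #105 → #106 → #104 → Hub: 11+27+40+35+6+5+30 = 154
Hub → #101 → #102 → #103 → #106 → #104 → #105 → Hub: 11+27+40+37+5+7+23 = 150
Hub → #101 → #102 → #103 → #106 → #105 → #104 → Hub: 11+27+40+37+6+7+30 = 158
Hub → #101 → #102 → #104 → #103 → #105 → #106 → Hub: 11+27+2+42+35+6+25 = 148
Hub → #101 → #102 → #104 → #103 → #106 → #105 → Hub: 11+27+2+42+37+6+23 = 148
… (352 more)
Hub → #103 → #101 → #105 → #102 → #104 → #106 → Hub: 12+13+22+5+2+5+25 = 84  ← best
The minimum is 84.
One optimal route: Hub → #103 → #101 → #105 → #102 → #104 → #106 → Hub (or its reverse).

84 miles — the shortest possible round trip.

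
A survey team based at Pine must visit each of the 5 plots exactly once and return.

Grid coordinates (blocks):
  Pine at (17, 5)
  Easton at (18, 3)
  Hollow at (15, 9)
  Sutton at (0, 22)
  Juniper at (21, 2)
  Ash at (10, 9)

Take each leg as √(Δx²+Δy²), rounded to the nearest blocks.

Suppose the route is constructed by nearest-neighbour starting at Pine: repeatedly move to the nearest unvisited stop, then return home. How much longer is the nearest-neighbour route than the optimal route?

Pine: Easton=2, Hollow=4, Juniper=5, Ash=8, Sutton=24 ⇒ Easton
Easton: Juniper=3, Hollow=7, Ash=10, Sutton=26 ⇒ Juniper
Juniper: Hollow=9, Ash=13, Sutton=29 ⇒ Hollow
Hollow: Ash=5, Sutton=20 ⇒ Ash
Ash: Sutton=16 ⇒ Sutton
NN route Pine → Easton → Juniper → Hollow → Ash → Sutton → Pine costs 59.
Optimal: Pine → Easton → Juniper → Hollow → Sutton → Ash → Pine costs 58 (by enumerating all 60 distinct tours).
Excess = 59 − 58 = 1.

Excess over optimum: 1 blocks.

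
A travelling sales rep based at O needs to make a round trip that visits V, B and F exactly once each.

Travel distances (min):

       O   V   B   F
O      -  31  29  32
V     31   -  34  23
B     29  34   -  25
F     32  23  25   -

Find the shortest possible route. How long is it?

108 min — the shortest possible round trip.

O→V→B→F→O: 31+34+25+32 = 122
O→V→F→B→O: 31+23+25+29 = 108
O→B→V→F→O: 29+34+23+32 = 118
The minimum is 108.
One optimal route: O → V → F → B → O (or its reverse).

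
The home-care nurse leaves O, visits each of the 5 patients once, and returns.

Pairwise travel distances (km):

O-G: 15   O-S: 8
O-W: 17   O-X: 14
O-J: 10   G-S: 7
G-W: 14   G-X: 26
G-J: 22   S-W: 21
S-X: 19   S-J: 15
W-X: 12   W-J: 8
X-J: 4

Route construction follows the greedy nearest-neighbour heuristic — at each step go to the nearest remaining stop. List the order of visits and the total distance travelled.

55 km along O → S → G → W → J → X → O.

From O: distances to unvisited — S=8, J=10, X=14, G=15, W=17. Nearest is S (8).
From S: distances to unvisited — G=7, J=15, X=19, W=21. Nearest is G (7).
From G: distances to unvisited — W=14, J=22, X=26. Nearest is W (14).
From W: distances to unvisited — J=8, X=12. Nearest is J (8).
From J: distances to unvisited — X=4. Nearest is X (4).
Return X→O: 14.
Total = 8 + 7 + 14 + 8 + 4 + 14 = 55.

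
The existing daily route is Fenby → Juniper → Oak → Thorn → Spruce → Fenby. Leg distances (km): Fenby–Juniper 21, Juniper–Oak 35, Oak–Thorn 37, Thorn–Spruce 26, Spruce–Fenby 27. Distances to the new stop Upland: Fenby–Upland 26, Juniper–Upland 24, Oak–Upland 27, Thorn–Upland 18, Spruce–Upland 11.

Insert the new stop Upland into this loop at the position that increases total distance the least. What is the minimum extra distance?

Insertion cost between consecutive stops i–j is d(i,Upland) + d(Upland,j) − d(i,j):
  between Fenby and Juniper: 26 + 24 − 21 = 29
  between Juniper and Oak: 24 + 27 − 35 = 16
  between Oak and Thorn: 27 + 18 − 37 = 8
  between Thorn and Spruce: 18 + 11 − 26 = 3
  between Spruce and Fenby: 11 + 26 − 27 = 10
Cheapest insertion is between Thorn and Spruce, adding 3.
New total = 146 + 3 = 149.

Adding 3 km by placing Upland on the Thorn–Spruce leg.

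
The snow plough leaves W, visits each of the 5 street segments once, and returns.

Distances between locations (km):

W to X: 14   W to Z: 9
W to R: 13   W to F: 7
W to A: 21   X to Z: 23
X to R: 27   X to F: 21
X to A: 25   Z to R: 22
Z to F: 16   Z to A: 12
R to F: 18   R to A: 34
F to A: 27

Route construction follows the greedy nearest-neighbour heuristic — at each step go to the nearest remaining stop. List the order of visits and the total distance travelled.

W → [F:7 / Z:9 / R:13 / X:14 / A:21] → F (7)
F → [Z:16 / R:18 / X:21 / A:27] → Z (16)
Z → [A:12 / R:22 / X:23] → A (12)
A → [X:25 / R:34] → X (25)
X → [R:27] → R (27)
Return R→W: 13.
Total = 7 + 16 + 12 + 25 + 27 + 13 = 100.

100 km along W → F → Z → A → X → R → W.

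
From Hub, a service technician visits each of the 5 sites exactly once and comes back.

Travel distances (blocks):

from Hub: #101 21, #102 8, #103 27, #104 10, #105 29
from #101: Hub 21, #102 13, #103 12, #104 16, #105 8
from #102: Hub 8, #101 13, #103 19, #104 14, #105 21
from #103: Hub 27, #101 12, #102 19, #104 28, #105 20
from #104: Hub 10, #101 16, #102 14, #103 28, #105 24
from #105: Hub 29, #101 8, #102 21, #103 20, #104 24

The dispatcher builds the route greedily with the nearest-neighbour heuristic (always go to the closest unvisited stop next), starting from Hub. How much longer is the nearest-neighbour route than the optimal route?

From Hub: #102=8, #104=10, #101=21, #103=27, #105=29 → choose #102 (8).
From #102: #101=13, #104=14, #103=19, #105=21 → choose #101 (13).
From #101: #105=8, #103=12, #104=16 → choose #105 (8).
From #105: #103=20, #104=24 → choose #103 (20).
From #103: #104=28 → choose #104 (28).
NN route Hub → #102 → #101 → #105 → #103 → #104 → Hub costs 87.
Optimal: Hub → #102 → #103 → #101 → #105 → #104 → Hub costs 81 (by enumerating all 60 distinct tours).
Excess = 87 − 81 = 6.

The nearest-neighbour route is 6 blocks longer than optimal.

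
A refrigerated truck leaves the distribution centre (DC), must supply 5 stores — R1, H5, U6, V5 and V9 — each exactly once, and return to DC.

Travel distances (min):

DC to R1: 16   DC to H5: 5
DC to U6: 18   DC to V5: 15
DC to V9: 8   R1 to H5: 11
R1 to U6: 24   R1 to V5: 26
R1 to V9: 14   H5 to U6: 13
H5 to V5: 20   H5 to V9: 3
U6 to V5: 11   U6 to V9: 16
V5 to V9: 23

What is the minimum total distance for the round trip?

72 min — the shortest possible round trip.

There are 60 distinct closed tours to check (reversals are equivalent).
DC → R1 → H5 → U6 → V5 → V9 → DC: 16+11+13+11+23+8 = 82
DC → R1 → H5 → U6 → V9 → V5 → DC: 16+11+13+16+23+15 = 94
DC → R1 → H5 → V5 → U6 → V9 → DC: 16+11+20+11+16+8 = 82
DC → R1 → H5 → V5 → V9 → U6 → DC: 16+11+20+23+16+18 = 104
DC → R1 → H5 → V9 → U6 → V5 → DC: 16+11+3+16+11+15 = 72
DC → R1 → H5 → V9 → V5 → U6 → DC: 16+11+3+23+11+18 = 82
DC → R1 → U6 → H5 → V5 → V9 → DC: 16+24+13+20+23+8 = 104
DC → R1 → U6 → H5 → V9 → V5 → DC: 16+24+13+3+23+15 = 94
DC → R1 → U6 → V5 → H5 → V9 → DC: 16+24+11+20+3+8 = 82
DC → R1 → U6 → V5 → V9 → H5 → DC: 16+24+11+23+3+5 = 82
DC → R1 → U6 → V9 → H5 → V5 → DC: 16+24+16+3+20+15 = 94
DC → R1 → U6 → V9 → V5 → H5 → DC: 16+24+16+23+20+5 = 104
DC → R1 → V5 → H5 → U6 → V9 → DC: 16+26+20+13+16+8 = 99
DC → R1 → V5 → H5 → V9 → U6 → DC: 16+26+20+3+16+18 = 99
… (46 more)
The minimum is 72.
One optimal route: DC → R1 → H5 → V9 → U6 → V5 → DC (or its reverse).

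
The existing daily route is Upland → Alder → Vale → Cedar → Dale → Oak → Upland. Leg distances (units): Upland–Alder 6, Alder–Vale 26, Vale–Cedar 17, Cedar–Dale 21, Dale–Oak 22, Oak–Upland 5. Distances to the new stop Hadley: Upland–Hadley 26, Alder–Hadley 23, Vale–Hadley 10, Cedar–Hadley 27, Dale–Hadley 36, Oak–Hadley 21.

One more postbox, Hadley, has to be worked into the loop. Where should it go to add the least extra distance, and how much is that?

Insertion cost between consecutive stops i–j is d(i,Hadley) + d(Hadley,j) − d(i,j):
  between Upland and Alder: 26 + 23 − 6 = 43
  between Alder and Vale: 23 + 10 − 26 = 7
  between Vale and Cedar: 10 + 27 − 17 = 20
  between Cedar and Dale: 27 + 36 − 21 = 42
  between Dale and Oak: 36 + 21 − 22 = 35
  between Oak and Upland: 21 + 26 − 5 = 42
Cheapest insertion is between Alder and Vale, adding 7.
New total = 97 + 7 = 104.

Minimum extra distance: 7, inserting Hadley between Alder and Vale.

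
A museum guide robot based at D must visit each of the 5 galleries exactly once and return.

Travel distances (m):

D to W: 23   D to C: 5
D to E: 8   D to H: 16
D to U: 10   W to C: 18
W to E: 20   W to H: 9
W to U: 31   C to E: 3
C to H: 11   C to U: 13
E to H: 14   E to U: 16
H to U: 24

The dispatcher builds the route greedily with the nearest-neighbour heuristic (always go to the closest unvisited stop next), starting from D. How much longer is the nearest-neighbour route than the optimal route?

D: C=5, E=8, U=10, H=16, W=23 ⇒ C
C: E=3, H=11, U=13, W=18 ⇒ E
E: H=14, U=16, W=20 ⇒ H
H: W=9, U=24 ⇒ W
W: U=31 ⇒ U
NN route D → C → E → H → W → U → D costs 72.
Optimal: D → C → E → W → H → U → D costs 71 (by enumerating all 60 distinct tours).
Excess = 72 − 71 = 1.

The nearest-neighbour route is 1 m longer than optimal.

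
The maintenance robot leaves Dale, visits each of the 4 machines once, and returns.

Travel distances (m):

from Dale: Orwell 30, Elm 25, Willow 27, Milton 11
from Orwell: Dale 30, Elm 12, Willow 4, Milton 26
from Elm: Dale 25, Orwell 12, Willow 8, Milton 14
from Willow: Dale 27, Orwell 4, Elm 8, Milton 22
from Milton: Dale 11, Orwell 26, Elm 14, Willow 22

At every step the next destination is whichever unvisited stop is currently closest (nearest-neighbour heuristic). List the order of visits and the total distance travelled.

Total distance 67 m via the nearest-neighbour route Dale → Milton → Elm → Willow → Orwell → Dale.

At Dale the remaining stops are Milton 11, Elm 25, Willow 27, Orwell 30; go to Milton.
At Milton the remaining stops are Elm 14, Willow 22, Orwell 26; go to Elm.
At Elm the remaining stops are Willow 8, Orwell 12; go to Willow.
At Willow the remaining stops are Orwell 4; go to Orwell.
Return Orwell→Dale: 30.
Total = 11 + 14 + 8 + 4 + 30 = 67.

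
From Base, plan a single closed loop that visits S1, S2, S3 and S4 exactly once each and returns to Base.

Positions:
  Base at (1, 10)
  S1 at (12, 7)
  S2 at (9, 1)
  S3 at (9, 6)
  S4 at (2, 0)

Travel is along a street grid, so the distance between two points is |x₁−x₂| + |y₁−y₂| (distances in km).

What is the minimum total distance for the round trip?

Base-S1-S2-S3-S4-Base: 14+9+5+13+11 = 52
Base-S1-S2-S4-S3-Base: 14+9+8+13+12 = 56
Base-S1-S3-S2-S4-Base: 14+4+5+8+11 = 42
Base-S1-S3-S4-S2-Base: 14+4+13+8+17 = 56
Base-S1-S4-S2-S3-Base: 14+17+8+5+12 = 56
Base-S1-S4-S3-S2-Base: 14+17+13+5+17 = 66
Base-S2-S1-S3-S4-Base: 17+9+4+13+11 = 54
Base-S2-S1-S4-S3-Base: 17+9+17+13+12 = 68
Base-S2-S3-S1-S4-Base: 17+5+4+17+11 = 54
Base-S2-S4-S1-S3-Base: 17+8+17+4+12 = 58
Base-S3-S1-S2-S4-Base: 12+4+9+8+11 = 44
Base-S3-S2-S1-S4-Base: 12+5+9+17+11 = 54
The minimum is 42.
One optimal route: Base → S1 → S3 → S2 → S4 → Base (or its reverse).

Minimum total distance: 42 km.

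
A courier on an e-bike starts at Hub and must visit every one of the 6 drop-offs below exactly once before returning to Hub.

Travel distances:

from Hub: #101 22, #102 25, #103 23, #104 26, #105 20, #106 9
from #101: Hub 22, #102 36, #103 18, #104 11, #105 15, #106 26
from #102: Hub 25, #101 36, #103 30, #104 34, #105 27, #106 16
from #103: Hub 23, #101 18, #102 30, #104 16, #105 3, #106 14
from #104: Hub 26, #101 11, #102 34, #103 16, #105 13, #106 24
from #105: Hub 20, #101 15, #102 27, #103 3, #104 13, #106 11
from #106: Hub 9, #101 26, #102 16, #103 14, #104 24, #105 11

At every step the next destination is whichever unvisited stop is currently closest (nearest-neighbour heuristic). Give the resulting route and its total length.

111 along Hub → #106 → #105 → #103 → #104 → #101 → #102 → Hub.

At Hub the remaining stops are #106 9, #105 20, #101 22, #103 23, #102 25, #104 26; go to #106.
At #106 the remaining stops are #105 11, #103 14, #102 16, #104 24, #101 26; go to #105.
At #105 the remaining stops are #103 3, #104 13, #101 15, #102 27; go to #103.
At #103 the remaining stops are #104 16, #101 18, #102 30; go to #104.
At #104 the remaining stops are #101 11, #102 34; go to #101.
At #101 the remaining stops are #102 36; go to #102.
Return #102→Hub: 25.
Total = 9 + 11 + 3 + 16 + 11 + 36 + 25 = 111.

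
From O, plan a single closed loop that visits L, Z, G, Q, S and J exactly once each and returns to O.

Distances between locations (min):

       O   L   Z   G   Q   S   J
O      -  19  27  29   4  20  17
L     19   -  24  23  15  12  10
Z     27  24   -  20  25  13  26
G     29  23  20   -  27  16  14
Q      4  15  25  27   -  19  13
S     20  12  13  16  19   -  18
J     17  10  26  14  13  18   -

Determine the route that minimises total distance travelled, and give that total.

With 6 stops there are 6!/2 = 360 distinct round trips (a route and its reverse cost the same).
O - L - Z - G - Q - S - J - O: 19+24+20+27+19+18+17 = 144
O - L - Z - G - Q - J - S - O: 19+24+20+27+13+18+20 = 141
O - L - Z - G - S - Q - J - O: 19+24+20+16+19+13+17 = 128
O - L - Z - G - S - J - Q - O: 19+24+20+16+18+13+4 = 114
O - L - Z - G - J - Q - S - O: 19+24+20+14+13+19+20 = 129
O - L - Z - G - J - S - Q - O: 19+24+20+14+18+19+4 = 118
O - L - Z - Q - G - S - J - O: 19+24+25+27+16+18+17 = 146
O - L - Z - Q - G - J - S - O: 19+24+25+27+14+18+20 = 147
… (352 more)
O - L - S - Z - G - J - Q - O: 19+12+13+20+14+13+4 = 95  ← best
The minimum is 95.
One optimal route: O → L → S → Z → G → J → Q → O (or its reverse).

95 min — the shortest possible round trip.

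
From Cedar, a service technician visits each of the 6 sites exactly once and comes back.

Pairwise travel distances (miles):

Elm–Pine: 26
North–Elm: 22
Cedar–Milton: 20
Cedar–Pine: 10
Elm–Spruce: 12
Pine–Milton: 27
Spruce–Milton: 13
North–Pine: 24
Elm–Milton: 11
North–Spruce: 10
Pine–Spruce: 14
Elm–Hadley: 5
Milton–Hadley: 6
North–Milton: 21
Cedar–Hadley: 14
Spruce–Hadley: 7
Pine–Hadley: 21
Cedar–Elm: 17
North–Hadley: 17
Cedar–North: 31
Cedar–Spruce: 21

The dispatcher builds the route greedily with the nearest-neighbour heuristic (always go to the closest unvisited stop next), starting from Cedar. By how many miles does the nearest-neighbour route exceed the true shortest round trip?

16 miles longer than the optimal tour.

Cedar: Pine=10, Hadley=14, Elm=17, Milton=20, Spruce=21, North=31 ⇒ Pine
Pine: Spruce=14, Hadley=21, North=24, Elm=26, Milton=27 ⇒ Spruce
Spruce: Hadley=7, North=10, Elm=12, Milton=13 ⇒ Hadley
Hadley: Elm=5, Milton=6, North=17 ⇒ Elm
Elm: Milton=11, North=22 ⇒ Milton
Milton: North=21 ⇒ North
NN route Cedar → Pine → Spruce → Hadley → Elm → Milton → North → Cedar costs 99.
Optimal: Cedar → Elm → Hadley → Milton → North → Spruce → Pine → Cedar costs 83 (by enumerating all 360 distinct tours).
Excess = 99 − 83 = 16.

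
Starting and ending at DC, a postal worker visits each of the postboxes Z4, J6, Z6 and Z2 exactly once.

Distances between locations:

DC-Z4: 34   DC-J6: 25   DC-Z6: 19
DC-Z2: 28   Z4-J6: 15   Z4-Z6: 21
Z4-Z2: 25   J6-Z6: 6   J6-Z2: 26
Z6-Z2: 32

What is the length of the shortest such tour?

93 — the shortest possible round trip.

There are 12 distinct closed tours to check (reversals are equivalent).
DC-Z4-J6-Z6-Z2-DC: 34+15+6+32+28 = 115
DC-Z4-J6-Z2-Z6-DC: 34+15+26+32+19 = 126
DC-Z4-Z6-J6-Z2-DC: 34+21+6+26+28 = 115
DC-Z4-Z6-Z2-J6-DC: 34+21+32+26+25 = 138
DC-Z4-Z2-J6-Z6-DC: 34+25+26+6+19 = 110
DC-Z4-Z2-Z6-J6-DC: 34+25+32+6+25 = 122
DC-J6-Z4-Z6-Z2-DC: 25+15+21+32+28 = 121
DC-J6-Z4-Z2-Z6-DC: 25+15+25+32+19 = 116
DC-J6-Z6-Z4-Z2-DC: 25+6+21+25+28 = 105
DC-J6-Z2-Z4-Z6-DC: 25+26+25+21+19 = 116
DC-Z6-Z4-J6-Z2-DC: 19+21+15+26+28 = 109
DC-Z6-J6-Z4-Z2-DC: 19+6+15+25+28 = 93
The minimum is 93.
One optimal route: DC → Z6 → J6 → Z4 → Z2 → DC (or its reverse).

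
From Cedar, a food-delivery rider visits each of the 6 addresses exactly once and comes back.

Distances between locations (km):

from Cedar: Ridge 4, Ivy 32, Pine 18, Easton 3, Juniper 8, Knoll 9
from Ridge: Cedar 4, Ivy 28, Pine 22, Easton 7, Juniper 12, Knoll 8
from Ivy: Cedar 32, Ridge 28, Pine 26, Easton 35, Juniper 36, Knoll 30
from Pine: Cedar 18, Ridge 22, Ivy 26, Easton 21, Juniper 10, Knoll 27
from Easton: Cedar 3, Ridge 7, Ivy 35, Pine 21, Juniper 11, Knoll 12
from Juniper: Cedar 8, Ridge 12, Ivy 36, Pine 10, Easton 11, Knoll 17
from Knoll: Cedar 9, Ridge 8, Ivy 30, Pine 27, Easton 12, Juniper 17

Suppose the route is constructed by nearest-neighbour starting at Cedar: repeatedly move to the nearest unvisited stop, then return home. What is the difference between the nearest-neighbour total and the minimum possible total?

Excess over optimum: 11 km.

Cedar: Easton=3, Ridge=4, Juniper=8, Knoll=9, Pine=18, Ivy=32 ⇒ Easton
Easton: Ridge=7, Juniper=11, Knoll=12, Pine=21, Ivy=35 ⇒ Ridge
Ridge: Knoll=8, Juniper=12, Pine=22, Ivy=28 ⇒ Knoll
Knoll: Juniper=17, Pine=27, Ivy=30 ⇒ Juniper
Juniper: Pine=10, Ivy=36 ⇒ Pine
Pine: Ivy=26 ⇒ Ivy
NN route Cedar → Easton → Ridge → Knoll → Juniper → Pine → Ivy → Cedar costs 103.
Optimal: Cedar → Ridge → Knoll → Ivy → Pine → Juniper → Easton → Cedar costs 92 (by enumerating all 360 distinct tours).
Excess = 103 − 92 = 11.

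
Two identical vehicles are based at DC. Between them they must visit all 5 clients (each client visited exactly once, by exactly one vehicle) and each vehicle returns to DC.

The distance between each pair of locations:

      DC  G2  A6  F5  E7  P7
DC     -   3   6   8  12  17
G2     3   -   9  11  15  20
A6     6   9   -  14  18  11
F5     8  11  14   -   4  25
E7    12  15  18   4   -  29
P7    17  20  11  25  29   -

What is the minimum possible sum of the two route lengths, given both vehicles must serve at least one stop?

Minimum combined distance: 64.

Check every non-empty split of the stops between the two vehicles; for each half take its own optimal tour:
  {G2} + {A6, F5, E7, P7}: 6 + 58 = 64
  {A6} + {G2, F5, E7, P7}: 12 + 64 = 76
  {G2, A6} + {F5, E7, P7}: 18 + 58 = 76
  {F5} + {G2, A6, E7, P7}: 16 + 64 = 80
  {G2, F5} + {A6, E7, P7}: 22 + 58 = 80
  {A6, F5} + {G2, E7, P7}: 28 + 64 = 92
  … (15 splits in total)
Best: vehicle 1 DC → G2 → DC = 6; vehicle 2 DC → A6 → P7 → F5 → E7 → DC = 58; combined 64.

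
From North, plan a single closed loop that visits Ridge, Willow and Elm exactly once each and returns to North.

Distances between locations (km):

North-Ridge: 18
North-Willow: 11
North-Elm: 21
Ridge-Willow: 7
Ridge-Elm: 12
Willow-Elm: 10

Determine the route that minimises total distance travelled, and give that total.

51 km — the shortest possible round trip.

There are 3 distinct closed tours to check (reversals are equivalent).
North → Ridge → Willow → Elm → North: 18+7+10+21 = 56
North → Ridge → Elm → Willow → North: 18+12+10+11 = 51
North → Willow → Ridge → Elm → North: 11+7+12+21 = 51
The minimum is 51.
One optimal route: North → Ridge → Elm → Willow → North (or its reverse).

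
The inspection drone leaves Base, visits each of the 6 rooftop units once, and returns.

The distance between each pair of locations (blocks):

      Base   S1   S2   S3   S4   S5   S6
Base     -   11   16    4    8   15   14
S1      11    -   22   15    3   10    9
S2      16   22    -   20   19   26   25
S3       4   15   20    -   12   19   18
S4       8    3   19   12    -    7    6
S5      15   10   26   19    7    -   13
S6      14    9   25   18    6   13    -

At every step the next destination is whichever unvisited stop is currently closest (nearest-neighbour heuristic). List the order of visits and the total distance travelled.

83 blocks along Base → S3 → S4 → S1 → S6 → S5 → S2 → Base.

From Base: distances to unvisited — S3=4, S4=8, S1=11, S6=14, S5=15, S2=16. Nearest is S3 (4).
From S3: distances to unvisited — S4=12, S1=15, S6=18, S5=19, S2=20. Nearest is S4 (12).
From S4: distances to unvisited — S1=3, S6=6, S5=7, S2=19. Nearest is S1 (3).
From S1: distances to unvisited — S6=9, S5=10, S2=22. Nearest is S6 (9).
From S6: distances to unvisited — S5=13, S2=25. Nearest is S5 (13).
From S5: distances to unvisited — S2=26. Nearest is S2 (26).
Return S2→Base: 16.
Total = 4 + 12 + 3 + 9 + 13 + 26 + 16 = 83.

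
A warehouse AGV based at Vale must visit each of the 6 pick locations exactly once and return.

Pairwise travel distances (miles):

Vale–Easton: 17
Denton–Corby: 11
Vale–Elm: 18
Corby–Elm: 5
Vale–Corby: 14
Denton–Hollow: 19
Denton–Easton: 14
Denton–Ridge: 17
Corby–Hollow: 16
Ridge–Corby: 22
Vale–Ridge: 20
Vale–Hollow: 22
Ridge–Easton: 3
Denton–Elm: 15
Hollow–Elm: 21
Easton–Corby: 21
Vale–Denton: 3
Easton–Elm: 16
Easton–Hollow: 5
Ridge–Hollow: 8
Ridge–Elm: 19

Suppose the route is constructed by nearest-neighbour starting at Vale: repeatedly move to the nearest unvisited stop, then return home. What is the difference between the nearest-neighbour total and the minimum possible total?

Excess over optimum: 1 miles.

From Vale: Denton=3, Corby=14, Easton=17, Elm=18, Ridge=20, Hollow=22 → choose Denton (3).
From Denton: Corby=11, Easton=14, Elm=15, Ridge=17, Hollow=19 → choose Corby (11).
From Corby: Elm=5, Hollow=16, Easton=21, Ridge=22 → choose Elm (5).
From Elm: Easton=16, Ridge=19, Hollow=21 → choose Easton (16).
From Easton: Ridge=3, Hollow=5 → choose Ridge (3).
From Ridge: Hollow=8 → choose Hollow (8).
NN route Vale → Denton → Corby → Elm → Easton → Ridge → Hollow → Vale costs 68.
Optimal: Vale → Denton → Ridge → Easton → Hollow → Corby → Elm → Vale costs 67 (by enumerating all 360 distinct tours).
Excess = 68 − 67 = 1.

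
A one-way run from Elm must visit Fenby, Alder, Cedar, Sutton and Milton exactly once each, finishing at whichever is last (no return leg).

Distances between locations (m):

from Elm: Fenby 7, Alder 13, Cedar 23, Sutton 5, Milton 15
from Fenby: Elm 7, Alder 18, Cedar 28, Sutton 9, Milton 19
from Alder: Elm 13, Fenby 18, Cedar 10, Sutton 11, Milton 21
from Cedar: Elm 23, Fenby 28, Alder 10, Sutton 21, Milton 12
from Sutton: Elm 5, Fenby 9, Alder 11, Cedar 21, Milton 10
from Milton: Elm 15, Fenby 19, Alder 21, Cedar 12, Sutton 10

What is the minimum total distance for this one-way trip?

48 m — the minimum one-way total.

There are 5! = 120 possible orderings.
Elm→Fenby→Alder→Cedar→Sutton→Milton: 7+18+10+21+10 = 66
Elm→Fenby→Alder→Cedar→Milton→Sutton: 7+18+10+12+10 = 57
Elm→Fenby→Alder→Sutton→Cedar→Milton: 7+18+11+21+12 = 69
Elm→Fenby→Alder→Sutton→Milton→Cedar: 7+18+11+10+12 = 58
Elm→Fenby→Alder→Milton→Cedar→Sutton: 7+18+21+12+21 = 79
Elm→Fenby→Alder→Milton→Sutton→Cedar: 7+18+21+10+21 = 77
Elm→Fenby→Cedar→Alder→Sutton→Milton: 7+28+10+11+10 = 66
Elm→Fenby→Cedar→Alder→Milton→Sutton: 7+28+10+21+10 = 76
Elm→Fenby→Cedar→Sutton→Alder→Milton: 7+28+21+11+21 = 88
Elm→Fenby→Cedar→Sutton→Milton→Alder: 7+28+21+10+21 = 87
Elm→Fenby→Cedar→Milton→Alder→Sutton: 7+28+12+21+11 = 79
Elm→Fenby→Cedar→Milton→Sutton→Alder: 7+28+12+10+11 = 68
Elm→Fenby→Sutton→Alder→Cedar→Milton: 7+9+11+10+12 = 49
Elm→Fenby→Sutton→Alder→Milton→Cedar: 7+9+11+21+12 = 60
… (106 more)
Elm→Fenby→Sutton→Milton→Cedar→Alder: 7+9+10+12+10 = 48  ← best
The minimum is 48.
One shortest path: Elm → Fenby → Sutton → Milton → Cedar → Alder.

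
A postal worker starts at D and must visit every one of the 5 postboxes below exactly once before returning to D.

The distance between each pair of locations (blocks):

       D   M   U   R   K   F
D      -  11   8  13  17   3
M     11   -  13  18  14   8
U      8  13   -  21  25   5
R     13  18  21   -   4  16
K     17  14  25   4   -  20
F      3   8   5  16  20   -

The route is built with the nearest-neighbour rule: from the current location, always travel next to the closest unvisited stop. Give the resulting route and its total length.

D → [F:3 / U:8 / M:11 / R:13 / K:17] → F (3)
F → [U:5 / M:8 / R:16 / K:20] → U (5)
U → [M:13 / R:21 / K:25] → M (13)
M → [K:14 / R:18] → K (14)
K → [R:4] → R (4)
Return R→D: 13.
Total = 3 + 5 + 13 + 14 + 4 + 13 = 52.

Total distance 52 blocks via the nearest-neighbour route D → F → U → M → K → R → D.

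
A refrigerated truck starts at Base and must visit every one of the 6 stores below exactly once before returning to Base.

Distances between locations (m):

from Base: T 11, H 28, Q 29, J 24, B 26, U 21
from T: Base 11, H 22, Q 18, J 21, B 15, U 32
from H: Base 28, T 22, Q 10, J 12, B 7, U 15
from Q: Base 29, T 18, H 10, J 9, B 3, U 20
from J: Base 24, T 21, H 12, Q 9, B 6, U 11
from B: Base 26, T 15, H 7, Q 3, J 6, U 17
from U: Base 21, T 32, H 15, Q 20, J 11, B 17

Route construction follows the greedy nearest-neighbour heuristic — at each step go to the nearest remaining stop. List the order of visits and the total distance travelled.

92 m along Base → T → B → Q → J → U → H → Base.

From Base: distances to unvisited — T=11, U=21, J=24, B=26, H=28, Q=29. Nearest is T (11).
From T: distances to unvisited — B=15, Q=18, J=21, H=22, U=32. Nearest is B (15).
From B: distances to unvisited — Q=3, J=6, H=7, U=17. Nearest is Q (3).
From Q: distances to unvisited — J=9, H=10, U=20. Nearest is J (9).
From J: distances to unvisited — U=11, H=12. Nearest is U (11).
From U: distances to unvisited — H=15. Nearest is H (15).
Return H→Base: 28.
Total = 11 + 15 + 3 + 9 + 11 + 15 + 28 = 92.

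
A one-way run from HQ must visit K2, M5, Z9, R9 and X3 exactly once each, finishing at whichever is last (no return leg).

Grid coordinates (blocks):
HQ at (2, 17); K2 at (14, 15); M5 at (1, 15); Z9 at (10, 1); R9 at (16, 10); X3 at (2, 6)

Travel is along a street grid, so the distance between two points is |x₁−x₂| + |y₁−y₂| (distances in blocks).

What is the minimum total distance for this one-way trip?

Shortest open route: 48 blocks.

There are 5! = 120 possible orderings.
HQ - K2 - M5 - Z9 - R9 - X3: 14+13+23+15+18 = 83
HQ - K2 - M5 - Z9 - X3 - R9: 14+13+23+13+18 = 81
HQ - K2 - M5 - R9 - Z9 - X3: 14+13+20+15+13 = 75
HQ - K2 - M5 - R9 - X3 - Z9: 14+13+20+18+13 = 78
HQ - K2 - M5 - X3 - Z9 - R9: 14+13+10+13+15 = 65
HQ - K2 - M5 - X3 - R9 - Z9: 14+13+10+18+15 = 70
HQ - K2 - Z9 - M5 - R9 - X3: 14+18+23+20+18 = 93
HQ - K2 - Z9 - M5 - X3 - R9: 14+18+23+10+18 = 83
HQ - K2 - Z9 - R9 - M5 - X3: 14+18+15+20+10 = 77
HQ - K2 - Z9 - R9 - X3 - M5: 14+18+15+18+10 = 75
HQ - K2 - Z9 - X3 - M5 - R9: 14+18+13+10+20 = 75
HQ - K2 - Z9 - X3 - R9 - M5: 14+18+13+18+20 = 83
HQ - K2 - R9 - M5 - Z9 - X3: 14+7+20+23+13 = 77
HQ - K2 - R9 - M5 - X3 - Z9: 14+7+20+10+13 = 64
… (106 more)
HQ - M5 - X3 - Z9 - R9 - K2: 3+10+13+15+7 = 48  ← best
The minimum is 48.
One shortest path: HQ → M5 → X3 → Z9 → R9 → K2.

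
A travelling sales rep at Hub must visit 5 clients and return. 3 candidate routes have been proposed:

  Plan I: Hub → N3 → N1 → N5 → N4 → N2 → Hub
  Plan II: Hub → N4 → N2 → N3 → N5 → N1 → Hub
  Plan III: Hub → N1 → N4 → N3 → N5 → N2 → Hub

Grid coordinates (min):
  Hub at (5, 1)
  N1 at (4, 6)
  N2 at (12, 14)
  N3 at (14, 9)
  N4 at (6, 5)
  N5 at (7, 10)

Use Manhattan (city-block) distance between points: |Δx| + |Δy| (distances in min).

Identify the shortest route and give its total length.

Plan I: 17 + 13 + 7 + 6 + 15 + 20 = 78
Plan II: 5 + 15 + 7 + 8 + 7 + 6 = 48
Plan III: 6 + 3 + 12 + 8 + 9 + 20 = 58

48 min — Plan II is the shortest.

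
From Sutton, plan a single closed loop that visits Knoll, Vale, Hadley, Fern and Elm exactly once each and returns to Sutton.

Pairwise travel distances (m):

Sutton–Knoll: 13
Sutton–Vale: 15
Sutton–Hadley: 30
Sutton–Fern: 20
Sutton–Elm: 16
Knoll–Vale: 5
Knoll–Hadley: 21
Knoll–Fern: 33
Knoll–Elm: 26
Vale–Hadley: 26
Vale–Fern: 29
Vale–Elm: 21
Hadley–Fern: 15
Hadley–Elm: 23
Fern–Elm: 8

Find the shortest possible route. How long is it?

With 5 stops there are 5!/2 = 60 distinct round trips (a route and its reverse cost the same).
Sutton - Knoll - Vale - Hadley - Fern - Elm - Sutton: 13+5+26+15+8+16 = 83
Sutton - Knoll - Vale - Hadley - Elm - Fern - Sutton: 13+5+26+23+8+20 = 95
Sutton - Knoll - Vale - Fern - Hadley - Elm - Sutton: 13+5+29+15+23+16 = 101
Sutton - Knoll - Vale - Fern - Elm - Hadley - Sutton: 13+5+29+8+23+30 = 108
Sutton - Knoll - Vale - Elm - Hadley - Fern - Sutton: 13+5+21+23+15+20 = 97
Sutton - Knoll - Vale - Elm - Fern - Hadley - Sutton: 13+5+21+8+15+30 = 92
Sutton - Knoll - Hadley - Vale - Fern - Elm - Sutton: 13+21+26+29+8+16 = 113
Sutton - Knoll - Hadley - Vale - Elm - Fern - Sutton: 13+21+26+21+8+20 = 109
Sutton - Knoll - Hadley - Fern - Vale - Elm - Sutton: 13+21+15+29+21+16 = 115
Sutton - Knoll - Hadley - Fern - Elm - Vale - Sutton: 13+21+15+8+21+15 = 93
Sutton - Knoll - Hadley - Elm - Vale - Fern - Sutton: 13+21+23+21+29+20 = 127
Sutton - Knoll - Hadley - Elm - Fern - Vale - Sutton: 13+21+23+8+29+15 = 109
Sutton - Knoll - Fern - Vale - Hadley - Elm - Sutton: 13+33+29+26+23+16 = 140
Sutton - Knoll - Fern - Vale - Elm - Hadley - Sutton: 13+33+29+21+23+30 = 149
… (46 more)
Sutton - Vale - Knoll - Hadley - Fern - Elm - Sutton: 15+5+21+15+8+16 = 80  ← best
The minimum is 80.
One optimal route: Sutton → Vale → Knoll → Hadley → Fern → Elm → Sutton (or its reverse).

Minimum total distance: 80 m.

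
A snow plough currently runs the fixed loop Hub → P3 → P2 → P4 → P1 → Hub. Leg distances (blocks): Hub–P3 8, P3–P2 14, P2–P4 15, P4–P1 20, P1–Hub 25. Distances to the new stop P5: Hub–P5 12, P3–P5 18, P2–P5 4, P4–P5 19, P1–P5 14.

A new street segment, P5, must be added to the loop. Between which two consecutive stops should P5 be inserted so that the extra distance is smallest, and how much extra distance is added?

Insertion cost between consecutive stops i–j is d(i,P5) + d(P5,j) − d(i,j):
  between Hub and P3: 12 + 18 − 8 = 22
  between P3 and P2: 18 + 4 − 14 = 8
  between P2 and P4: 4 + 19 − 15 = 8
  between P4 and P1: 19 + 14 − 20 = 13
  between P1 and Hub: 14 + 12 − 25 = 1
Cheapest insertion is between P1 and Hub, adding 1.
New total = 82 + 1 = 83.

Minimum extra distance: 1 blocks, inserting P5 between P1 and Hub.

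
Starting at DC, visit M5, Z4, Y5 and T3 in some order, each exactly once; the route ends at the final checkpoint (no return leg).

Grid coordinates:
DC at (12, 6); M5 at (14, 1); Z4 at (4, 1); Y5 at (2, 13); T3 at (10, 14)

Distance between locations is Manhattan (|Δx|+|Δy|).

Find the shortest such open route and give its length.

40 — the minimum one-way total.

There are 4! = 24 possible orderings.
DC→M5→Z4→Y5→T3: 7+10+14+9 = 40
DC→M5→Z4→T3→Y5: 7+10+19+9 = 45
DC→M5→Y5→Z4→T3: 7+24+14+19 = 64
DC→M5→Y5→T3→Z4: 7+24+9+19 = 59
DC→M5→T3→Z4→Y5: 7+17+19+14 = 57
DC→M5→T3→Y5→Z4: 7+17+9+14 = 47
DC→Z4→M5→Y5→T3: 13+10+24+9 = 56
DC→Z4→M5→T3→Y5: 13+10+17+9 = 49
DC→Z4→Y5→M5→T3: 13+14+24+17 = 68
DC→Z4→Y5→T3→M5: 13+14+9+17 = 53
DC→Z4→T3→M5→Y5: 13+19+17+24 = 73
DC→Z4→T3→Y5→M5: 13+19+9+24 = 65
DC→Y5→M5→Z4→T3: 17+24+10+19 = 70
DC→Y5→M5→T3→Z4: 17+24+17+19 = 77
… (10 more)
The minimum is 40.
One shortest path: DC → M5 → Z4 → Y5 → T3.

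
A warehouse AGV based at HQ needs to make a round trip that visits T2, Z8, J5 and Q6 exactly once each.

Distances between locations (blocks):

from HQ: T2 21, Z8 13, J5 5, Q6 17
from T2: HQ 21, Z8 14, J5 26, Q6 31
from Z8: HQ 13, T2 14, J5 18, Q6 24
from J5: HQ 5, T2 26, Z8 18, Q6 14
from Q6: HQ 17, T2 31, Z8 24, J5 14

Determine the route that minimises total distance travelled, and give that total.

There are 12 distinct closed tours to check (reversals are equivalent).
HQ → T2 → Z8 → J5 → Q6 → HQ: 21+14+18+14+17 = 84
HQ → T2 → Z8 → Q6 → J5 → HQ: 21+14+24+14+5 = 78
HQ → T2 → J5 → Z8 → Q6 → HQ: 21+26+18+24+17 = 106
HQ → T2 → J5 → Q6 → Z8 → HQ: 21+26+14+24+13 = 98
HQ → T2 → Q6 → Z8 → J5 → HQ: 21+31+24+18+5 = 99
HQ → T2 → Q6 → J5 → Z8 → HQ: 21+31+14+18+13 = 97
HQ → Z8 → T2 → J5 → Q6 → HQ: 13+14+26+14+17 = 84
HQ → Z8 → T2 → Q6 → J5 → HQ: 13+14+31+14+5 = 77
HQ → Z8 → J5 → T2 → Q6 → HQ: 13+18+26+31+17 = 105
HQ → Z8 → Q6 → T2 → J5 → HQ: 13+24+31+26+5 = 99
HQ → J5 → T2 → Z8 → Q6 → HQ: 5+26+14+24+17 = 86
HQ → J5 → Z8 → T2 → Q6 → HQ: 5+18+14+31+17 = 85
The minimum is 77.
One optimal route: HQ → Z8 → T2 → Q6 → J5 → HQ (or its reverse).

77 blocks — the shortest possible round trip.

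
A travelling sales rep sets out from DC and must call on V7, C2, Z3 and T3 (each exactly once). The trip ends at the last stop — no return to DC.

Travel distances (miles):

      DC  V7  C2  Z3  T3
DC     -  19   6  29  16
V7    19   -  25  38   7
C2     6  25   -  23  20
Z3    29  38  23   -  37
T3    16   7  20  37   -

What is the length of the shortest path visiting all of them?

There are 4! = 24 possible orderings.
DC→V7→C2→Z3→T3: 19+25+23+37 = 104
DC→V7→C2→T3→Z3: 19+25+20+37 = 101
DC→V7→Z3→C2→T3: 19+38+23+20 = 100
DC→V7→Z3→T3→C2: 19+38+37+20 = 114
DC→V7→T3→C2→Z3: 19+7+20+23 = 69
DC→V7→T3→Z3→C2: 19+7+37+23 = 86
DC→C2→V7→Z3→T3: 6+25+38+37 = 106
DC→C2→V7→T3→Z3: 6+25+7+37 = 75
DC→C2→Z3→V7→T3: 6+23+38+7 = 74
DC→C2→Z3→T3→V7: 6+23+37+7 = 73
DC→C2→T3→V7→Z3: 6+20+7+38 = 71
DC→C2→T3→Z3→V7: 6+20+37+38 = 101
DC→Z3→V7→C2→T3: 29+38+25+20 = 112
DC→Z3→V7→T3→C2: 29+38+7+20 = 94
… (10 more)
The minimum is 69.
One shortest path: DC → V7 → T3 → C2 → Z3.

Shortest open route: 69 miles.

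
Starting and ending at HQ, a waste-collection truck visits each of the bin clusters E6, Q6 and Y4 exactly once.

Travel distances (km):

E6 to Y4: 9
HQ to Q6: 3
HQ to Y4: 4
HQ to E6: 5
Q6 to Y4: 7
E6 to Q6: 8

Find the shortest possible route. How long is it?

Minimum total distance: 24 km.

There are 3 distinct closed tours to check (reversals are equivalent).
HQ→E6→Q6→Y4→HQ: 5+8+7+4 = 24
HQ→E6→Y4→Q6→HQ: 5+9+7+3 = 24
HQ→Q6→E6→Y4→HQ: 3+8+9+4 = 24
The minimum is 24.
One optimal route: HQ → E6 → Q6 → Y4 → HQ (or its reverse).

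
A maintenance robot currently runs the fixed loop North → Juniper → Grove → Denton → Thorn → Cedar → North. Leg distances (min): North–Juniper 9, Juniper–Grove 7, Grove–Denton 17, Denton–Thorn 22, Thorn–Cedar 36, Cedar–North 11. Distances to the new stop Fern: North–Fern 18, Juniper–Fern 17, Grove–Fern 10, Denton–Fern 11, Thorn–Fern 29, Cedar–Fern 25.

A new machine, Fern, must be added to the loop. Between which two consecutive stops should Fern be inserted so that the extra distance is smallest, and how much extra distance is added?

Insertion cost between consecutive stops i–j is d(i,Fern) + d(Fern,j) − d(i,j):
  between North and Juniper: 18 + 17 − 9 = 26
  between Juniper and Grove: 17 + 10 − 7 = 20
  between Grove and Denton: 10 + 11 − 17 = 4
  between Denton and Thorn: 11 + 29 − 22 = 18
  between Thorn and Cedar: 29 + 25 − 36 = 18
  between Cedar and North: 25 + 18 − 11 = 32
Cheapest insertion is between Grove and Denton, adding 4.
New total = 102 + 4 = 106.

+4 min — insert Fern between Grove and Denton.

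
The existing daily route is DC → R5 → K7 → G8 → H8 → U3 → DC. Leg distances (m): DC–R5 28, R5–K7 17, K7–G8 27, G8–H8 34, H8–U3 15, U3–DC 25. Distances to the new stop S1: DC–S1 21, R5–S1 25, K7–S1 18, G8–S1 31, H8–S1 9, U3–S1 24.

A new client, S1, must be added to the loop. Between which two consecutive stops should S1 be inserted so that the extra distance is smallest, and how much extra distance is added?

Minimum extra distance: 6 m, inserting S1 between G8 and H8.

Insertion cost between consecutive stops i–j is d(i,S1) + d(S1,j) − d(i,j):
  between DC and R5: 21 + 25 − 28 = 18
  between R5 and K7: 25 + 18 − 17 = 26
  between K7 and G8: 18 + 31 − 27 = 22
  between G8 and H8: 31 + 9 − 34 = 6
  between H8 and U3: 9 + 24 − 15 = 18
  between U3 and DC: 24 + 21 − 25 = 20
Cheapest insertion is between G8 and H8, adding 6.
New total = 146 + 6 = 152.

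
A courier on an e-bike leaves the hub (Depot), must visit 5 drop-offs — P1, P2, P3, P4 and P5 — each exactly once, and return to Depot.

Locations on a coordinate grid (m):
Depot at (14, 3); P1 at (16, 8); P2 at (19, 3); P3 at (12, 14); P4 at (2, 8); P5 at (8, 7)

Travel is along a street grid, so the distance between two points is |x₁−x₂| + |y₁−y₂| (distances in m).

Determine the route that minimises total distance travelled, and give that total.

Shortest round trip = 56 m.

With 5 stops there are 5!/2 = 60 distinct round trips (a route and its reverse cost the same).
Depot → P1 → P2 → P3 → P4 → P5 → Depot: 7+8+18+16+7+10 = 66
Depot → P1 → P2 → P3 → P5 → P4 → Depot: 7+8+18+11+7+17 = 68
Depot → P1 → P2 → P4 → P3 → P5 → Depot: 7+8+22+16+11+10 = 74
Depot → P1 → P2 → P4 → P5 → P3 → Depot: 7+8+22+7+11+13 = 68
Depot → P1 → P2 → P5 → P3 → P4 → Depot: 7+8+15+11+16+17 = 74
Depot → P1 → P2 → P5 → P4 → P3 → Depot: 7+8+15+7+16+13 = 66
Depot → P1 → P3 → P2 → P4 → P5 → Depot: 7+10+18+22+7+10 = 74
Depot → P1 → P3 → P2 → P5 → P4 → Depot: 7+10+18+15+7+17 = 74
Depot → P1 → P3 → P4 → P2 → P5 → Depot: 7+10+16+22+15+10 = 80
Depot → P1 → P3 → P4 → P5 → P2 → Depot: 7+10+16+7+15+5 = 60
Depot → P1 → P3 → P5 → P2 → P4 → Depot: 7+10+11+15+22+17 = 82
Depot → P1 → P3 → P5 → P4 → P2 → Depot: 7+10+11+7+22+5 = 62
Depot → P1 → P4 → P2 → P3 → P5 → Depot: 7+14+22+18+11+10 = 82
Depot → P1 → P4 → P2 → P5 → P3 → Depot: 7+14+22+15+11+13 = 82
… (46 more)
Depot → P2 → P1 → P3 → P4 → P5 → Depot: 5+8+10+16+7+10 = 56  ← best
The minimum is 56.
One optimal route: Depot → P2 → P1 → P3 → P4 → P5 → Depot (or its reverse).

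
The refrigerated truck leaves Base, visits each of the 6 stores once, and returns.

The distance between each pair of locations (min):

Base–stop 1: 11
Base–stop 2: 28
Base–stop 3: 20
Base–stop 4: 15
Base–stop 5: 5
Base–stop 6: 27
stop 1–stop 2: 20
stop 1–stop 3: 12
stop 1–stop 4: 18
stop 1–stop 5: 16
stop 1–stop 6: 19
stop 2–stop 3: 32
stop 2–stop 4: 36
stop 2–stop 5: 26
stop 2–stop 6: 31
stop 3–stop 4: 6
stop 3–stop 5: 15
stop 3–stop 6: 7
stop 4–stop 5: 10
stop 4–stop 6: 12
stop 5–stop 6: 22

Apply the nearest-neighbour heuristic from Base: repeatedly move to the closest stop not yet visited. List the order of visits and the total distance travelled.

Total distance 95 min via the nearest-neighbour route Base → stop 5 → stop 4 → stop 3 → stop 6 → stop 1 → stop 2 → Base.

At Base the remaining stops are stop 5 5, stop 1 11, stop 4 15, stop 3 20, stop 6 27, stop 2 28; go to stop 5.
At stop 5 the remaining stops are stop 4 10, stop 3 15, stop 1 16, stop 6 22, stop 2 26; go to stop 4.
At stop 4 the remaining stops are stop 3 6, stop 6 12, stop 1 18, stop 2 36; go to stop 3.
At stop 3 the remaining stops are stop 6 7, stop 1 12, stop 2 32; go to stop 6.
At stop 6 the remaining stops are stop 1 19, stop 2 31; go to stop 1.
At stop 1 the remaining stops are stop 2 20; go to stop 2.
Return stop 2→Base: 28.
Total = 5 + 10 + 6 + 7 + 19 + 20 + 28 = 95.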